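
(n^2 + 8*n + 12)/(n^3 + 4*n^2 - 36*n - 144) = (n + 2)/(n^2 - 2*n - 24)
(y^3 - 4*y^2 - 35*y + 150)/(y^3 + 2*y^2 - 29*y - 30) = (y - 5)/(y + 1)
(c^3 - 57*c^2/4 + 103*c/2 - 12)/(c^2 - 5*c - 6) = (c^2 - 33*c/4 + 2)/(c + 1)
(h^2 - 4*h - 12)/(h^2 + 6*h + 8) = (h - 6)/(h + 4)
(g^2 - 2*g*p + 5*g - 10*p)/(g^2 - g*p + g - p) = (g^2 - 2*g*p + 5*g - 10*p)/(g^2 - g*p + g - p)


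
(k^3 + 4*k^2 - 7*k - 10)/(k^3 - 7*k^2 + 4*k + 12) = (k + 5)/(k - 6)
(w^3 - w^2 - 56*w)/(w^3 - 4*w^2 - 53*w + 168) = w/(w - 3)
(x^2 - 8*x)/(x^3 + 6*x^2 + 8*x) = (x - 8)/(x^2 + 6*x + 8)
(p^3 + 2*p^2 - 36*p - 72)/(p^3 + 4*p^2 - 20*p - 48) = (p - 6)/(p - 4)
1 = 1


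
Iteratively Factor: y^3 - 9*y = (y)*(y^2 - 9) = y*(y + 3)*(y - 3)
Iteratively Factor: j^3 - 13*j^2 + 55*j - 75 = (j - 5)*(j^2 - 8*j + 15) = (j - 5)^2*(j - 3)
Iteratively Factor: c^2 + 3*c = (c + 3)*(c)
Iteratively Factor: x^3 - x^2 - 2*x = (x + 1)*(x^2 - 2*x) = x*(x + 1)*(x - 2)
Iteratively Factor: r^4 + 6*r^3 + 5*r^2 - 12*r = (r - 1)*(r^3 + 7*r^2 + 12*r) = (r - 1)*(r + 3)*(r^2 + 4*r) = (r - 1)*(r + 3)*(r + 4)*(r)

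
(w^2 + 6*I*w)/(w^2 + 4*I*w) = (w + 6*I)/(w + 4*I)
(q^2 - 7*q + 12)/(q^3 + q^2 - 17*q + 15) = (q - 4)/(q^2 + 4*q - 5)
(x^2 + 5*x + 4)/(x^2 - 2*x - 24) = (x + 1)/(x - 6)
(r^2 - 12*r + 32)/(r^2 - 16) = (r - 8)/(r + 4)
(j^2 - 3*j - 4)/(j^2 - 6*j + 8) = (j + 1)/(j - 2)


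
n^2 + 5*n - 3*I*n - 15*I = (n + 5)*(n - 3*I)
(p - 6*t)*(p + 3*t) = p^2 - 3*p*t - 18*t^2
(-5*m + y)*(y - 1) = -5*m*y + 5*m + y^2 - y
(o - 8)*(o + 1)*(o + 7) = o^3 - 57*o - 56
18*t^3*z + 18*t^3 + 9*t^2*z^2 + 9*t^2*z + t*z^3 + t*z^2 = (3*t + z)*(6*t + z)*(t*z + t)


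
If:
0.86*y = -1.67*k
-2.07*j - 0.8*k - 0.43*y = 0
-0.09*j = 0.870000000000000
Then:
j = -9.67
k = -571.71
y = 1110.19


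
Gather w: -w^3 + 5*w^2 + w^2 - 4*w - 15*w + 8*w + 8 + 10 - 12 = -w^3 + 6*w^2 - 11*w + 6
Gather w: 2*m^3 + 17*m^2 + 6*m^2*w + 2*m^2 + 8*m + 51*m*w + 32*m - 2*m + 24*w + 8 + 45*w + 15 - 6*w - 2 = 2*m^3 + 19*m^2 + 38*m + w*(6*m^2 + 51*m + 63) + 21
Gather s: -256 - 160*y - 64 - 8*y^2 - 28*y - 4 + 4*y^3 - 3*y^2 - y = 4*y^3 - 11*y^2 - 189*y - 324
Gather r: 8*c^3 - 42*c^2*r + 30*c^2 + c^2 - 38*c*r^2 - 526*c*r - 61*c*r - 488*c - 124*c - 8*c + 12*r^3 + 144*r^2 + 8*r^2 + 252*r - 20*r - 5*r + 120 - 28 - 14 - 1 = 8*c^3 + 31*c^2 - 620*c + 12*r^3 + r^2*(152 - 38*c) + r*(-42*c^2 - 587*c + 227) + 77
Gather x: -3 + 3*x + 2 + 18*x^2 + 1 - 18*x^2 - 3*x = 0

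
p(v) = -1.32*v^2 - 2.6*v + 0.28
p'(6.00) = -18.44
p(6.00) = -62.84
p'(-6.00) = 13.24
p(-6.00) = -31.64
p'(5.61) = -17.41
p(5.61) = -55.85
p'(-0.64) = -0.91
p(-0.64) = 1.40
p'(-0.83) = -0.41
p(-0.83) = 1.53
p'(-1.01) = 0.07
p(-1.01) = 1.56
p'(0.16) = -3.02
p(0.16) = -0.17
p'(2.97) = -10.44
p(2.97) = -19.09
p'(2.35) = -8.80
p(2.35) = -13.12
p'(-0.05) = -2.47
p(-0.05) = 0.41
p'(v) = -2.64*v - 2.6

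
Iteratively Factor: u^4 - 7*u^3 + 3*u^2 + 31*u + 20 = (u + 1)*(u^3 - 8*u^2 + 11*u + 20) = (u - 4)*(u + 1)*(u^2 - 4*u - 5) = (u - 4)*(u + 1)^2*(u - 5)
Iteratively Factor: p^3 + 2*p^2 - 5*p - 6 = (p - 2)*(p^2 + 4*p + 3) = (p - 2)*(p + 1)*(p + 3)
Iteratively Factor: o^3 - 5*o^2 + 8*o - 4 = (o - 2)*(o^2 - 3*o + 2) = (o - 2)*(o - 1)*(o - 2)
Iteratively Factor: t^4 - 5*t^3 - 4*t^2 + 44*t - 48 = (t - 2)*(t^3 - 3*t^2 - 10*t + 24) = (t - 2)*(t + 3)*(t^2 - 6*t + 8) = (t - 4)*(t - 2)*(t + 3)*(t - 2)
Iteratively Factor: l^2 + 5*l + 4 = (l + 1)*(l + 4)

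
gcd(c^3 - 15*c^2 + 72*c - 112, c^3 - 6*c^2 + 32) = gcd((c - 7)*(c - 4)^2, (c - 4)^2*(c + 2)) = c^2 - 8*c + 16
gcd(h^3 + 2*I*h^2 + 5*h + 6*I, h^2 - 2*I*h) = h - 2*I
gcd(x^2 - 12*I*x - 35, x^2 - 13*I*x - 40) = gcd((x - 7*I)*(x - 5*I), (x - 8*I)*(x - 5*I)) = x - 5*I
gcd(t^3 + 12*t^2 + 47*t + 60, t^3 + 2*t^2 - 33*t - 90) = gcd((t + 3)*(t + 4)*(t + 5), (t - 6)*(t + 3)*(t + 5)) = t^2 + 8*t + 15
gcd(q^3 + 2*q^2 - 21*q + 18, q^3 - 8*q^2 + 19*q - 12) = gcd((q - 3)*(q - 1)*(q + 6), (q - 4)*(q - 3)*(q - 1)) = q^2 - 4*q + 3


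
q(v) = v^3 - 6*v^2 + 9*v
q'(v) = 3*v^2 - 12*v + 9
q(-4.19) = -216.61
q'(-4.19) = 111.95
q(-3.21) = -123.79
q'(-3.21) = 78.43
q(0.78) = 3.84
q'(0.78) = 1.47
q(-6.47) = -580.24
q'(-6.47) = 212.22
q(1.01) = 4.00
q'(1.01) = -0.06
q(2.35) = 0.99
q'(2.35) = -2.63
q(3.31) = 0.32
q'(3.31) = 2.15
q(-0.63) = -8.30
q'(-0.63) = 17.75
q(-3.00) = -108.00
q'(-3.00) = 72.00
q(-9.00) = -1296.00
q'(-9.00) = 360.00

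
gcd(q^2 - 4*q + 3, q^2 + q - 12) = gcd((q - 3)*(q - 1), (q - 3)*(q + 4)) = q - 3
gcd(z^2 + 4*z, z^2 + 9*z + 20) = z + 4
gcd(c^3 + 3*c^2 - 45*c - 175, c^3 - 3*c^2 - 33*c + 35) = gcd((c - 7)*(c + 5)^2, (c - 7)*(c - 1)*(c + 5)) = c^2 - 2*c - 35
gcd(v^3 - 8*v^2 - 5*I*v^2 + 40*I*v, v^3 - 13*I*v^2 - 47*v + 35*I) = v - 5*I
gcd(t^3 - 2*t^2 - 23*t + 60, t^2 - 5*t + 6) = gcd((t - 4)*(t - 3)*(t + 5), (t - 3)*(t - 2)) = t - 3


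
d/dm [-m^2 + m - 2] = 1 - 2*m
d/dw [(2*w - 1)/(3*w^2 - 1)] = 2*(-3*w^2 + 3*w - 1)/(9*w^4 - 6*w^2 + 1)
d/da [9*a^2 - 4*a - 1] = 18*a - 4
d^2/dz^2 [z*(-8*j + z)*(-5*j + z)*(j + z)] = 54*j^2 - 72*j*z + 12*z^2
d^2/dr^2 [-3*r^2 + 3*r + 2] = -6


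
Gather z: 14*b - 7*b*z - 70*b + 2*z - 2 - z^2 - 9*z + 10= -56*b - z^2 + z*(-7*b - 7) + 8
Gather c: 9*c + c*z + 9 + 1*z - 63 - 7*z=c*(z + 9) - 6*z - 54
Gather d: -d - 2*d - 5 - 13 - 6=-3*d - 24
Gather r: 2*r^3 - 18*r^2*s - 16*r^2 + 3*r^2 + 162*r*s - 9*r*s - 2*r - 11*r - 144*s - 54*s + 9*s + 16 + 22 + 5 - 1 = 2*r^3 + r^2*(-18*s - 13) + r*(153*s - 13) - 189*s + 42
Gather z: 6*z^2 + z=6*z^2 + z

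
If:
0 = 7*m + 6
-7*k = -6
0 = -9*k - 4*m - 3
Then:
No Solution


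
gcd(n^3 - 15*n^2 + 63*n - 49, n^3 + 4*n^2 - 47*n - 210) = n - 7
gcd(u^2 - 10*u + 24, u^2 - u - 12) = u - 4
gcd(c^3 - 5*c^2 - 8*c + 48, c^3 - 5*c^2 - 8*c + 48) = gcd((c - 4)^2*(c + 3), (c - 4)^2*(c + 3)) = c^3 - 5*c^2 - 8*c + 48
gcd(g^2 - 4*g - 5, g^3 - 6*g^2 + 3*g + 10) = g^2 - 4*g - 5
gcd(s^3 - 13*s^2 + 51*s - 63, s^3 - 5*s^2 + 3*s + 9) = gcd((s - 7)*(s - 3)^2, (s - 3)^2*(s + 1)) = s^2 - 6*s + 9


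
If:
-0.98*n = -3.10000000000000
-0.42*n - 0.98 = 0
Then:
No Solution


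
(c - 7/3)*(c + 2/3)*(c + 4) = c^3 + 7*c^2/3 - 74*c/9 - 56/9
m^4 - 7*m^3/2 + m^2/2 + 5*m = m*(m - 5/2)*(m - 2)*(m + 1)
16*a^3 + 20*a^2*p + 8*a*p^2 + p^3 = (2*a + p)^2*(4*a + p)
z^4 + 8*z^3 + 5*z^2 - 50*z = z*(z - 2)*(z + 5)^2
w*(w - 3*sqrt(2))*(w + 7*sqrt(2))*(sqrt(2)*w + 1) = sqrt(2)*w^4 + 9*w^3 - 38*sqrt(2)*w^2 - 42*w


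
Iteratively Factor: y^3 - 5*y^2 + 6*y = (y)*(y^2 - 5*y + 6) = y*(y - 3)*(y - 2)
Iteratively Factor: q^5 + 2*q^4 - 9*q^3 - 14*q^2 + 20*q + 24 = (q + 2)*(q^4 - 9*q^2 + 4*q + 12) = (q + 2)*(q + 3)*(q^3 - 3*q^2 + 4) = (q - 2)*(q + 2)*(q + 3)*(q^2 - q - 2) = (q - 2)^2*(q + 2)*(q + 3)*(q + 1)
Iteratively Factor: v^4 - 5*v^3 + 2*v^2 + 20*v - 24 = (v - 3)*(v^3 - 2*v^2 - 4*v + 8) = (v - 3)*(v - 2)*(v^2 - 4) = (v - 3)*(v - 2)*(v + 2)*(v - 2)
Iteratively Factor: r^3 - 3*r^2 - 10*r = (r - 5)*(r^2 + 2*r) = (r - 5)*(r + 2)*(r)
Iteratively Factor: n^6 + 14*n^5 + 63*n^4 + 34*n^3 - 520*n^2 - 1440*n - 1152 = (n + 3)*(n^5 + 11*n^4 + 30*n^3 - 56*n^2 - 352*n - 384) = (n + 3)*(n + 4)*(n^4 + 7*n^3 + 2*n^2 - 64*n - 96) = (n + 2)*(n + 3)*(n + 4)*(n^3 + 5*n^2 - 8*n - 48) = (n + 2)*(n + 3)*(n + 4)^2*(n^2 + n - 12) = (n - 3)*(n + 2)*(n + 3)*(n + 4)^2*(n + 4)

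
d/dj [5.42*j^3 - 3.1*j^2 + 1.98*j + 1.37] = 16.26*j^2 - 6.2*j + 1.98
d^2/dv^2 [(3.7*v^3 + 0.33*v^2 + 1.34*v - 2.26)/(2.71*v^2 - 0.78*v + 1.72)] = (-8.91342399999994*v^3 - 138.598692*v^2 + 56.86356*v + 23.866688)/(19.902511*v^6 - 17.185194*v^5 + 42.841848*v^4 - 22.288968*v^3 + 27.191136*v^2 - 6.922656*v + 5.088448)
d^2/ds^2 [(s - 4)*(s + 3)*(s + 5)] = 6*s + 8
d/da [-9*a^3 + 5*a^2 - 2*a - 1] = -27*a^2 + 10*a - 2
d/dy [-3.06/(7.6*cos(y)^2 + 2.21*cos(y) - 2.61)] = -(46.512*cos(y) + 6.7626)*sin(y)/(7.6*cos(y)^2 + 2.21*cos(y) - 2.61)^2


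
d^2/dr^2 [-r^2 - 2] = -2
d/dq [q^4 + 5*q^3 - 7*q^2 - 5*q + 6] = 4*q^3 + 15*q^2 - 14*q - 5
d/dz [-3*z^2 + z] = 1 - 6*z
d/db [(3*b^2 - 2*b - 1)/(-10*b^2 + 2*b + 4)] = (-7*b^2 + 2*b - 3)/(2*(25*b^4 - 10*b^3 - 19*b^2 + 4*b + 4))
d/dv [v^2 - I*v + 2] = 2*v - I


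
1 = 1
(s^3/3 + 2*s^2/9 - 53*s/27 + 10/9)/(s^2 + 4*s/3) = (9*s^3 + 6*s^2 - 53*s + 30)/(9*s*(3*s + 4))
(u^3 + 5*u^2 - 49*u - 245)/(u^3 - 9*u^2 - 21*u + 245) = (u + 7)/(u - 7)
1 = 1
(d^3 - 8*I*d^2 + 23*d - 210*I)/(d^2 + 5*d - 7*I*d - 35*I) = (d^2 - I*d + 30)/(d + 5)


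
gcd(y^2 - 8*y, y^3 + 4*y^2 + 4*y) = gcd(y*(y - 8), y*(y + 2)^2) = y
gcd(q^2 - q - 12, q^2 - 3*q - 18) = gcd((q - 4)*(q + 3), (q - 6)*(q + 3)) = q + 3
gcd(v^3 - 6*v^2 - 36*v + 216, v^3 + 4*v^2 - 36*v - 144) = v^2 - 36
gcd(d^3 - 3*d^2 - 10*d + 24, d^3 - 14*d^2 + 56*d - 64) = d^2 - 6*d + 8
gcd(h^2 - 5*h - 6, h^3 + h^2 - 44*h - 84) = 1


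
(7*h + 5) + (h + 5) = 8*h + 10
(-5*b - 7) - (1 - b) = -4*b - 8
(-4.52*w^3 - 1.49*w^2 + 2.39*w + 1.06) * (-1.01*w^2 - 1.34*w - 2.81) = 4.5652*w^5 + 7.5617*w^4 + 12.2839*w^3 - 0.0863000000000005*w^2 - 8.1363*w - 2.9786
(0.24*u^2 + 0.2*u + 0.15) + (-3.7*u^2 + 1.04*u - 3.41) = -3.46*u^2 + 1.24*u - 3.26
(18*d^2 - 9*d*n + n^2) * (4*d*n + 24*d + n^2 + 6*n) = 72*d^3*n + 432*d^3 - 18*d^2*n^2 - 108*d^2*n - 5*d*n^3 - 30*d*n^2 + n^4 + 6*n^3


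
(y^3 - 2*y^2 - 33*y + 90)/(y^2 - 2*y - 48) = (y^2 - 8*y + 15)/(y - 8)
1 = 1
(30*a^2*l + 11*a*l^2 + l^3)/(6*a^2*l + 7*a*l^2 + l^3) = (5*a + l)/(a + l)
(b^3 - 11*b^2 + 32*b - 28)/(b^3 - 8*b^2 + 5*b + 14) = (b - 2)/(b + 1)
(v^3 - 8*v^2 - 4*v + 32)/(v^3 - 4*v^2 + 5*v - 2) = (v^2 - 6*v - 16)/(v^2 - 2*v + 1)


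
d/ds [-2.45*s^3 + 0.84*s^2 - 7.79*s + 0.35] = -7.35*s^2 + 1.68*s - 7.79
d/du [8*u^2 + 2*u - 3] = 16*u + 2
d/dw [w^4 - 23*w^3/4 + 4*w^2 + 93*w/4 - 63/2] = 4*w^3 - 69*w^2/4 + 8*w + 93/4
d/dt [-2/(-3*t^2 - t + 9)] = 2*(-6*t - 1)/(3*t^2 + t - 9)^2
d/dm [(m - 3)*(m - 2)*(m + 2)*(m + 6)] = 4*m^3 + 9*m^2 - 44*m - 12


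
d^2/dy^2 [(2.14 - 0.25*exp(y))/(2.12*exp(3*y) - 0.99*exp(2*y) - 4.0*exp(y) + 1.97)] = (-4.4944*exp(6*y) + 88.136244*exp(5*y) - 58.130777*exp(4*y) - 13.341444*exp(3*y) - 57.939714*exp(2*y) + 48.964568*exp(y) + 15.892975)*exp(y)/(9.528128*exp(9*y) - 13.348368*exp(8*y) - 47.699364*exp(7*y) + 75.962805*exp(6*y) + 65.190984*exp(5*y) - 141.961209*exp(4*y) + 7.489724*exp(3*y) + 83.033727*exp(2*y) - 46.5708*exp(y) + 7.645373)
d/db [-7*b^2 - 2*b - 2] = -14*b - 2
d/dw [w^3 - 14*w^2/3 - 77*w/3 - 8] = 3*w^2 - 28*w/3 - 77/3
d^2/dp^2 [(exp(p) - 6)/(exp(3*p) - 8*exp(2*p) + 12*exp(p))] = 2*(2*exp(2*p) - 3*exp(p) + 2)*exp(-p)/(exp(3*p) - 6*exp(2*p) + 12*exp(p) - 8)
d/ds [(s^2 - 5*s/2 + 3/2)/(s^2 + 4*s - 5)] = 13/(2*(s^2 + 10*s + 25))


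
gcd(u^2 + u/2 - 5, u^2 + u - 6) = u - 2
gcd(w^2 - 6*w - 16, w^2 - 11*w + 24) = w - 8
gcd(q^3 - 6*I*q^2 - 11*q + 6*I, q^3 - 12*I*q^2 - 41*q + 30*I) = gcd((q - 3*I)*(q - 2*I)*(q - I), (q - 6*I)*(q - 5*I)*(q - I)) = q - I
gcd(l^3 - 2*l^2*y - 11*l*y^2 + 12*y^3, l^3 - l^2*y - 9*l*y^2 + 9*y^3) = -l^2 - 2*l*y + 3*y^2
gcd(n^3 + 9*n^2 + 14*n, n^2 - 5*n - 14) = n + 2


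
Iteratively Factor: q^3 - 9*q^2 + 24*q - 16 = (q - 4)*(q^2 - 5*q + 4) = (q - 4)*(q - 1)*(q - 4)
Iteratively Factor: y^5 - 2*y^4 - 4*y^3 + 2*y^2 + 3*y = (y - 1)*(y^4 - y^3 - 5*y^2 - 3*y) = (y - 3)*(y - 1)*(y^3 + 2*y^2 + y) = y*(y - 3)*(y - 1)*(y^2 + 2*y + 1) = y*(y - 3)*(y - 1)*(y + 1)*(y + 1)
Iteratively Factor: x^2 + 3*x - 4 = (x - 1)*(x + 4)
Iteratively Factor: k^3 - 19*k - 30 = (k - 5)*(k^2 + 5*k + 6) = (k - 5)*(k + 3)*(k + 2)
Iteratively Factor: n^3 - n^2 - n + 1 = (n + 1)*(n^2 - 2*n + 1) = (n - 1)*(n + 1)*(n - 1)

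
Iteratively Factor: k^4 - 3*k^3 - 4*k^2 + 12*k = (k)*(k^3 - 3*k^2 - 4*k + 12) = k*(k - 2)*(k^2 - k - 6) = k*(k - 3)*(k - 2)*(k + 2)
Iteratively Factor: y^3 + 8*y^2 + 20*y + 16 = (y + 2)*(y^2 + 6*y + 8) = (y + 2)^2*(y + 4)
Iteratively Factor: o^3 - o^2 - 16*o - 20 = (o + 2)*(o^2 - 3*o - 10) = (o - 5)*(o + 2)*(o + 2)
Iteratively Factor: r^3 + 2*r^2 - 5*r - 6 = (r + 1)*(r^2 + r - 6) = (r - 2)*(r + 1)*(r + 3)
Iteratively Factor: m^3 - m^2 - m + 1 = (m - 1)*(m^2 - 1) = (m - 1)^2*(m + 1)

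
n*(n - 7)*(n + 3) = n^3 - 4*n^2 - 21*n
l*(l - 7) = l^2 - 7*l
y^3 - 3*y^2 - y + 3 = (y - 3)*(y - 1)*(y + 1)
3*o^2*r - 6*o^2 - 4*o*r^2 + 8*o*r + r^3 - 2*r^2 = (-3*o + r)*(-o + r)*(r - 2)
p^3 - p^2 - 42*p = p*(p - 7)*(p + 6)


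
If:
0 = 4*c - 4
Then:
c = 1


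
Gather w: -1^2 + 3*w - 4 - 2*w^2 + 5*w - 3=-2*w^2 + 8*w - 8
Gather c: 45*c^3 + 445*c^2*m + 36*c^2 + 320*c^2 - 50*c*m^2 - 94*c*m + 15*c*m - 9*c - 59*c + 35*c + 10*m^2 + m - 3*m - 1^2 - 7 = 45*c^3 + c^2*(445*m + 356) + c*(-50*m^2 - 79*m - 33) + 10*m^2 - 2*m - 8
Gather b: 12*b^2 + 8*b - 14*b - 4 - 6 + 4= 12*b^2 - 6*b - 6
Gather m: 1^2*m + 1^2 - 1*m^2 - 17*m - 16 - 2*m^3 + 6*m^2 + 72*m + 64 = -2*m^3 + 5*m^2 + 56*m + 49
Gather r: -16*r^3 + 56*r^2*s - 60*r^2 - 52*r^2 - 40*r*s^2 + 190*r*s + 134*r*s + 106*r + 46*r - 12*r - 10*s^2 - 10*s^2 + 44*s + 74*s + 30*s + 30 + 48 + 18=-16*r^3 + r^2*(56*s - 112) + r*(-40*s^2 + 324*s + 140) - 20*s^2 + 148*s + 96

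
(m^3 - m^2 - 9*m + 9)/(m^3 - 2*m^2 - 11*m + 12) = (m - 3)/(m - 4)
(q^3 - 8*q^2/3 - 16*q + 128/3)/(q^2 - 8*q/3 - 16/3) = (3*q^2 + 4*q - 32)/(3*q + 4)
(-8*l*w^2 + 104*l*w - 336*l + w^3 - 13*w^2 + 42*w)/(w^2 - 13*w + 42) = -8*l + w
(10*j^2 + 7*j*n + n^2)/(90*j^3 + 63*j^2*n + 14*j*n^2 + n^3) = (2*j + n)/(18*j^2 + 9*j*n + n^2)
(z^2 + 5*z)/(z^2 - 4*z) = (z + 5)/(z - 4)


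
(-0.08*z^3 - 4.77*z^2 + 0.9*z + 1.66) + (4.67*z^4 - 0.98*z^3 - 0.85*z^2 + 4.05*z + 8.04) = 4.67*z^4 - 1.06*z^3 - 5.62*z^2 + 4.95*z + 9.7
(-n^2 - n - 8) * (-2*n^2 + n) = 2*n^4 + n^3 + 15*n^2 - 8*n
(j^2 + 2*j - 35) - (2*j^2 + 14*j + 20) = -j^2 - 12*j - 55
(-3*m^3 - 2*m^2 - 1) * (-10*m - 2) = 30*m^4 + 26*m^3 + 4*m^2 + 10*m + 2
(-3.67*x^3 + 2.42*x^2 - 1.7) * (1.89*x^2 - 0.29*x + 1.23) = -6.9363*x^5 + 5.6381*x^4 - 5.2159*x^3 - 0.2364*x^2 + 0.493*x - 2.091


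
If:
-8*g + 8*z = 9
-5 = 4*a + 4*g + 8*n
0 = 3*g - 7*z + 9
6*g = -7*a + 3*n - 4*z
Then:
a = -615/544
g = 9/32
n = -109/544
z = 45/32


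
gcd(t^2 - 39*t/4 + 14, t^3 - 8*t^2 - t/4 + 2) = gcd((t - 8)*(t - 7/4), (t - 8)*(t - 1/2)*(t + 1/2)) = t - 8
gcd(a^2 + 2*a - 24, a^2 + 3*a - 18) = a + 6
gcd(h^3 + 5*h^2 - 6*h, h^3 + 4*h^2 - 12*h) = h^2 + 6*h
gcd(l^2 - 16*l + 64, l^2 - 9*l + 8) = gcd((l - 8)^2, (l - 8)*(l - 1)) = l - 8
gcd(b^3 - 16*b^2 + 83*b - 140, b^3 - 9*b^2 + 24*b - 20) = b - 5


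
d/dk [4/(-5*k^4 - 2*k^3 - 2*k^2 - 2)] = 8*k*(10*k^2 + 3*k + 2)/(5*k^4 + 2*k^3 + 2*k^2 + 2)^2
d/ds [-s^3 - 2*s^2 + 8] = s*(-3*s - 4)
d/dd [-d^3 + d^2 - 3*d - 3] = -3*d^2 + 2*d - 3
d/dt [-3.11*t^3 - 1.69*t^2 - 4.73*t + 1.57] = -9.33*t^2 - 3.38*t - 4.73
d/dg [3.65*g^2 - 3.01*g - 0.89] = 7.3*g - 3.01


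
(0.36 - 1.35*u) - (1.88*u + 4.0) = -3.23*u - 3.64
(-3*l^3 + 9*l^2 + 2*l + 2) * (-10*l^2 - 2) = 30*l^5 - 90*l^4 - 14*l^3 - 38*l^2 - 4*l - 4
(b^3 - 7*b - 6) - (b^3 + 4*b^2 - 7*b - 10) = 4 - 4*b^2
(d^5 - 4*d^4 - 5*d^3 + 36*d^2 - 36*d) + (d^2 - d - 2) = d^5 - 4*d^4 - 5*d^3 + 37*d^2 - 37*d - 2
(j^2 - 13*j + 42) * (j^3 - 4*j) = j^5 - 13*j^4 + 38*j^3 + 52*j^2 - 168*j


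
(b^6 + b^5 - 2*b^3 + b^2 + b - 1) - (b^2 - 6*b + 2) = b^6 + b^5 - 2*b^3 + 7*b - 3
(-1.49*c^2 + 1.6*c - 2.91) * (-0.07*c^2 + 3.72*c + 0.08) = 0.1043*c^4 - 5.6548*c^3 + 6.0365*c^2 - 10.6972*c - 0.2328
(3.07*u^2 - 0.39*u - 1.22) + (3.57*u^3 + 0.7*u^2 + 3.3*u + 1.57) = 3.57*u^3 + 3.77*u^2 + 2.91*u + 0.35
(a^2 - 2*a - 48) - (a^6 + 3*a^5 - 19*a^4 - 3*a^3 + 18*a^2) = -a^6 - 3*a^5 + 19*a^4 + 3*a^3 - 17*a^2 - 2*a - 48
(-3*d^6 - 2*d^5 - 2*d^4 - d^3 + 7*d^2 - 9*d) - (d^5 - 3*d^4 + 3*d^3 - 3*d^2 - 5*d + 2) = -3*d^6 - 3*d^5 + d^4 - 4*d^3 + 10*d^2 - 4*d - 2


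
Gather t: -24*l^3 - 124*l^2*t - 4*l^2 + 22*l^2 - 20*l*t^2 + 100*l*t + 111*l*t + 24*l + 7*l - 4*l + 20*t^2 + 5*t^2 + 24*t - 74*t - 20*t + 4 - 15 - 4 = -24*l^3 + 18*l^2 + 27*l + t^2*(25 - 20*l) + t*(-124*l^2 + 211*l - 70) - 15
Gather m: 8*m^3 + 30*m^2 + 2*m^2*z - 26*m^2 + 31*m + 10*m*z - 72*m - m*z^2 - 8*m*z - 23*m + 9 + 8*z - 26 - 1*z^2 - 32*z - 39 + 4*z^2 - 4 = 8*m^3 + m^2*(2*z + 4) + m*(-z^2 + 2*z - 64) + 3*z^2 - 24*z - 60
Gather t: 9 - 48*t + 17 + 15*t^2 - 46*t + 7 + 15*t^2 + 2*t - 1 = 30*t^2 - 92*t + 32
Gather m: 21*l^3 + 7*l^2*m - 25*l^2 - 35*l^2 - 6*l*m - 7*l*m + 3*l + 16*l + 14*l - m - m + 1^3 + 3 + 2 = 21*l^3 - 60*l^2 + 33*l + m*(7*l^2 - 13*l - 2) + 6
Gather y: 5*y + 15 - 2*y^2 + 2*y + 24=-2*y^2 + 7*y + 39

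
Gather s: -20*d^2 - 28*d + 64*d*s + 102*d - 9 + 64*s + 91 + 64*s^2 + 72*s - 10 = -20*d^2 + 74*d + 64*s^2 + s*(64*d + 136) + 72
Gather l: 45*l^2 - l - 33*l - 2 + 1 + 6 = 45*l^2 - 34*l + 5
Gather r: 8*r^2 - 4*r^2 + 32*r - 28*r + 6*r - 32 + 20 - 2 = 4*r^2 + 10*r - 14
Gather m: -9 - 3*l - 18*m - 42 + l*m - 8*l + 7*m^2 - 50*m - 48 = -11*l + 7*m^2 + m*(l - 68) - 99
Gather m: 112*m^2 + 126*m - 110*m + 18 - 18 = 112*m^2 + 16*m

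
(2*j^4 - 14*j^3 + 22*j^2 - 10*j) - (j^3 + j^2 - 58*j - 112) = 2*j^4 - 15*j^3 + 21*j^2 + 48*j + 112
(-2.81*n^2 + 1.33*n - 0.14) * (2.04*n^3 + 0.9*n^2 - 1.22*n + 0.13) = -5.7324*n^5 + 0.1842*n^4 + 4.3396*n^3 - 2.1139*n^2 + 0.3437*n - 0.0182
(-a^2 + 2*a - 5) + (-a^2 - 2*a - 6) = -2*a^2 - 11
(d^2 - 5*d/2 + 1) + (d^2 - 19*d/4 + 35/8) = 2*d^2 - 29*d/4 + 43/8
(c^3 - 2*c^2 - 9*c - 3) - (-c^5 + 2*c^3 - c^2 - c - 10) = c^5 - c^3 - c^2 - 8*c + 7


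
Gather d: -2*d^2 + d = -2*d^2 + d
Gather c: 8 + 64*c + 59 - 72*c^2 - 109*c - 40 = -72*c^2 - 45*c + 27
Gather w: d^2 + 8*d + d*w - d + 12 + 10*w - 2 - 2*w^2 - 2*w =d^2 + 7*d - 2*w^2 + w*(d + 8) + 10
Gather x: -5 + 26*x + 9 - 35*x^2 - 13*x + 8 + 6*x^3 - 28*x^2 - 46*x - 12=6*x^3 - 63*x^2 - 33*x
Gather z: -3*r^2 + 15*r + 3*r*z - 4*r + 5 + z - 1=-3*r^2 + 11*r + z*(3*r + 1) + 4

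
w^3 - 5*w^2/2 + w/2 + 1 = (w - 2)*(w - 1)*(w + 1/2)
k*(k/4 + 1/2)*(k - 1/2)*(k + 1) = k^4/4 + 5*k^3/8 + k^2/8 - k/4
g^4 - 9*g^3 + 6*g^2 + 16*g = g*(g - 8)*(g - 2)*(g + 1)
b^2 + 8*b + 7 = (b + 1)*(b + 7)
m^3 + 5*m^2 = m^2*(m + 5)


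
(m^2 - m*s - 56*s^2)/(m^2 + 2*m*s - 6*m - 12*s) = (m^2 - m*s - 56*s^2)/(m^2 + 2*m*s - 6*m - 12*s)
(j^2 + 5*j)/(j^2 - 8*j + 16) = j*(j + 5)/(j^2 - 8*j + 16)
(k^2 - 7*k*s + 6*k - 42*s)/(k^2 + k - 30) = (k - 7*s)/(k - 5)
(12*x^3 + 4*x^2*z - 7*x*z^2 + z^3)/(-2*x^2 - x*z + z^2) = -6*x + z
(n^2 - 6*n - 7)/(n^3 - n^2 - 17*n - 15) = (n - 7)/(n^2 - 2*n - 15)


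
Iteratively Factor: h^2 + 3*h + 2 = (h + 2)*(h + 1)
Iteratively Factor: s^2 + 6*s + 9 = (s + 3)*(s + 3)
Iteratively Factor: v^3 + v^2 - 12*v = (v)*(v^2 + v - 12) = v*(v + 4)*(v - 3)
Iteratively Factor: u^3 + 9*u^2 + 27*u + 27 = (u + 3)*(u^2 + 6*u + 9) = (u + 3)^2*(u + 3)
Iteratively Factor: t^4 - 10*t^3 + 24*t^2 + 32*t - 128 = (t - 4)*(t^3 - 6*t^2 + 32) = (t - 4)^2*(t^2 - 2*t - 8) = (t - 4)^3*(t + 2)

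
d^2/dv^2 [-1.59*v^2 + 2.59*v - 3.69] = -3.18000000000000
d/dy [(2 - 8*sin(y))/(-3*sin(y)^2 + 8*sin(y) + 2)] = 4*(-6*sin(y)^2 + 3*sin(y) - 8)*cos(y)/(3*sin(y)^2 - 8*sin(y) - 2)^2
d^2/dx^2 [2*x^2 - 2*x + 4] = 4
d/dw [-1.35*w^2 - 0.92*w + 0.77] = -2.7*w - 0.92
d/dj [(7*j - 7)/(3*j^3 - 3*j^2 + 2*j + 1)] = 21*(-2*j^3 + 4*j^2 - 2*j + 1)/(9*j^6 - 18*j^5 + 21*j^4 - 6*j^3 - 2*j^2 + 4*j + 1)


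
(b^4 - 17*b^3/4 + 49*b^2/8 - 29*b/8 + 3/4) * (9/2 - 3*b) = -3*b^5 + 69*b^4/4 - 75*b^3/2 + 615*b^2/16 - 297*b/16 + 27/8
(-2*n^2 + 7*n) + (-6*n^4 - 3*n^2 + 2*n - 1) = -6*n^4 - 5*n^2 + 9*n - 1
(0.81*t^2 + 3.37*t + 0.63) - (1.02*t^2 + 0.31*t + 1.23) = -0.21*t^2 + 3.06*t - 0.6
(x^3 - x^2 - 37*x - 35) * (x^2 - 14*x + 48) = x^5 - 15*x^4 + 25*x^3 + 435*x^2 - 1286*x - 1680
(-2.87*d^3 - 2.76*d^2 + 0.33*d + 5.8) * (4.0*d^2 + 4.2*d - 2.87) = -11.48*d^5 - 23.094*d^4 - 2.0351*d^3 + 32.5072*d^2 + 23.4129*d - 16.646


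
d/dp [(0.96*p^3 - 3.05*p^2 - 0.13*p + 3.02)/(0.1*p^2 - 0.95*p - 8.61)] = (0.096*p^4 - 1.824*p^3 - 21.8863*p^2 + 51.917*p + 3.9883)/(0.01*p^4 - 0.19*p^3 - 0.8195*p^2 + 16.359*p + 74.1321)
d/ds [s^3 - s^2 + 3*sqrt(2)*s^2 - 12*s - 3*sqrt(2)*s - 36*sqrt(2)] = 3*s^2 - 2*s + 6*sqrt(2)*s - 12 - 3*sqrt(2)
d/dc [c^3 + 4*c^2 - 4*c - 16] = 3*c^2 + 8*c - 4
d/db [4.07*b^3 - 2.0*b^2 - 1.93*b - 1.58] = 12.21*b^2 - 4.0*b - 1.93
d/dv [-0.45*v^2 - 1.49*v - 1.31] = -0.9*v - 1.49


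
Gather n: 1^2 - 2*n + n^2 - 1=n^2 - 2*n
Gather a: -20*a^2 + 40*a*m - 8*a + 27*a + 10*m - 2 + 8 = -20*a^2 + a*(40*m + 19) + 10*m + 6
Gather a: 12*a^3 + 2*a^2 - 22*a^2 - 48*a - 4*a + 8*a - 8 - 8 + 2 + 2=12*a^3 - 20*a^2 - 44*a - 12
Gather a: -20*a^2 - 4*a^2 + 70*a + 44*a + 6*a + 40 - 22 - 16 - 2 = -24*a^2 + 120*a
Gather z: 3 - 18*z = 3 - 18*z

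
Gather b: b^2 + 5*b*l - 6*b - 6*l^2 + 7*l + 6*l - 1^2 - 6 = b^2 + b*(5*l - 6) - 6*l^2 + 13*l - 7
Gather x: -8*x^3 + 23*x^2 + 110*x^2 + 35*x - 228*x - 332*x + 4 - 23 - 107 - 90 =-8*x^3 + 133*x^2 - 525*x - 216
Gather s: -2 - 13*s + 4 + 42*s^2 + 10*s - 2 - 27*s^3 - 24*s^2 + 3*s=-27*s^3 + 18*s^2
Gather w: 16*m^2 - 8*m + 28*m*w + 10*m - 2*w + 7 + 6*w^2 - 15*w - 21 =16*m^2 + 2*m + 6*w^2 + w*(28*m - 17) - 14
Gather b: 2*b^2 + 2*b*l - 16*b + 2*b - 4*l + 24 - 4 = 2*b^2 + b*(2*l - 14) - 4*l + 20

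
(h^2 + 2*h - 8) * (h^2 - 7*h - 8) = h^4 - 5*h^3 - 30*h^2 + 40*h + 64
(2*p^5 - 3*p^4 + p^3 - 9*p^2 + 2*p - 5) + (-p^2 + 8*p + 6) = 2*p^5 - 3*p^4 + p^3 - 10*p^2 + 10*p + 1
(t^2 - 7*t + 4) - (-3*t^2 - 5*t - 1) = 4*t^2 - 2*t + 5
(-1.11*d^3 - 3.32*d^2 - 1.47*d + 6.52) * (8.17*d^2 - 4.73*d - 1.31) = -9.0687*d^5 - 21.8741*d^4 + 5.1478*d^3 + 64.5707*d^2 - 28.9139*d - 8.5412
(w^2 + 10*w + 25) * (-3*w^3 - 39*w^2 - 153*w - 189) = -3*w^5 - 69*w^4 - 618*w^3 - 2694*w^2 - 5715*w - 4725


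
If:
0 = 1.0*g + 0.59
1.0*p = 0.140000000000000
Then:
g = -0.59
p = 0.14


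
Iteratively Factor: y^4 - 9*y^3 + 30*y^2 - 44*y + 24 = (y - 3)*(y^3 - 6*y^2 + 12*y - 8) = (y - 3)*(y - 2)*(y^2 - 4*y + 4) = (y - 3)*(y - 2)^2*(y - 2)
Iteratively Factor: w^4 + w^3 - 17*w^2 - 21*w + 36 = (w - 1)*(w^3 + 2*w^2 - 15*w - 36) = (w - 1)*(w + 3)*(w^2 - w - 12) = (w - 1)*(w + 3)^2*(w - 4)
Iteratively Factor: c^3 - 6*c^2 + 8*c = (c - 4)*(c^2 - 2*c) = (c - 4)*(c - 2)*(c)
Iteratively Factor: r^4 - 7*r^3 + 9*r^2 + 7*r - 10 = (r + 1)*(r^3 - 8*r^2 + 17*r - 10) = (r - 2)*(r + 1)*(r^2 - 6*r + 5) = (r - 5)*(r - 2)*(r + 1)*(r - 1)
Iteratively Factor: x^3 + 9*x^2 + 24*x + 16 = (x + 4)*(x^2 + 5*x + 4) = (x + 1)*(x + 4)*(x + 4)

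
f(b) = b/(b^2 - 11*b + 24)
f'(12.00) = -0.09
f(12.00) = 0.33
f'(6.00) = -0.33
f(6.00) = -1.00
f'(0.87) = 0.10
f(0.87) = 0.06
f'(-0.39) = 0.03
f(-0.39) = -0.01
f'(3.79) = 0.87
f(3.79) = -1.14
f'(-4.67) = 0.00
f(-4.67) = -0.05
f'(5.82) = -0.26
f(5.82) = -0.95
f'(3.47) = 2.64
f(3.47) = -1.63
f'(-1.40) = 0.01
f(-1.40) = -0.03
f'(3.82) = 0.80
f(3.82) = -1.11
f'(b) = b*(11 - 2*b)/(b^2 - 11*b + 24)^2 + 1/(b^2 - 11*b + 24)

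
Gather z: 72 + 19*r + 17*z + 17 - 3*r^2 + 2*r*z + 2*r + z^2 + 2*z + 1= -3*r^2 + 21*r + z^2 + z*(2*r + 19) + 90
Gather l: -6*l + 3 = 3 - 6*l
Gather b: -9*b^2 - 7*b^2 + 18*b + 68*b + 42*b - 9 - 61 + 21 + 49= -16*b^2 + 128*b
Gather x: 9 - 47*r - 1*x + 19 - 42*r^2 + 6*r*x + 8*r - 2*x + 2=-42*r^2 - 39*r + x*(6*r - 3) + 30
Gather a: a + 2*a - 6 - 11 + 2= 3*a - 15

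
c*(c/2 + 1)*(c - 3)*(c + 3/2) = c^4/2 + c^3/4 - 15*c^2/4 - 9*c/2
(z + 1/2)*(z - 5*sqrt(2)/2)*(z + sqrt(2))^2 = z^4 - sqrt(2)*z^3/2 + z^3/2 - 8*z^2 - sqrt(2)*z^2/4 - 5*sqrt(2)*z - 4*z - 5*sqrt(2)/2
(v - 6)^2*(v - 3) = v^3 - 15*v^2 + 72*v - 108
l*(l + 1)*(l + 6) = l^3 + 7*l^2 + 6*l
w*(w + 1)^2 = w^3 + 2*w^2 + w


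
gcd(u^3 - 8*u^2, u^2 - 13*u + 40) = u - 8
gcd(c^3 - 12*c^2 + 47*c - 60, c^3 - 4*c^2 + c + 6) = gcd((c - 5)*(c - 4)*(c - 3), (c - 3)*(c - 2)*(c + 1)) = c - 3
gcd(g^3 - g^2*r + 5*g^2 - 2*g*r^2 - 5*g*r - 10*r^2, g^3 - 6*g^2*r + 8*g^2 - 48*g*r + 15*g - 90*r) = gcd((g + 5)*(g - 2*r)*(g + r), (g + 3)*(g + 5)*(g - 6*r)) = g + 5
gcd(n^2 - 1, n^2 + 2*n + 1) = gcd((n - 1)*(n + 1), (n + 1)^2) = n + 1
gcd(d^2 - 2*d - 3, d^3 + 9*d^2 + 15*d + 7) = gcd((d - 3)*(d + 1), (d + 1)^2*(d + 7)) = d + 1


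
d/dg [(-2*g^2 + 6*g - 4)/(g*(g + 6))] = 2*(-9*g^2 + 4*g + 12)/(g^2*(g^2 + 12*g + 36))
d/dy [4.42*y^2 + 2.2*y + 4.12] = 8.84*y + 2.2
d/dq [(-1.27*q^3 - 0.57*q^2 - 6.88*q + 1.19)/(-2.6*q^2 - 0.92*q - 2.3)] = (3.302*q^4 + 2.3368*q^3 - 8.6006*q^2 + 8.81*q + 16.9188)/(6.76*q^4 + 4.784*q^3 + 12.8064*q^2 + 4.232*q + 5.29)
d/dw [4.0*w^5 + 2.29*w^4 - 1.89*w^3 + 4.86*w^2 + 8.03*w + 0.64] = 20.0*w^4 + 9.16*w^3 - 5.67*w^2 + 9.72*w + 8.03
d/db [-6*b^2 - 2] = -12*b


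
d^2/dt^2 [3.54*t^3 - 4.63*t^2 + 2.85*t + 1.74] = 21.24*t - 9.26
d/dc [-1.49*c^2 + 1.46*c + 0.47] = 1.46 - 2.98*c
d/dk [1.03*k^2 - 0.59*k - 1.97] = 2.06*k - 0.59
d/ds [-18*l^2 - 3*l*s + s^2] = -3*l + 2*s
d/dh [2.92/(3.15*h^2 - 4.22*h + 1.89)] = (12.3224 - 18.396*h)/(3.15*h^2 - 4.22*h + 1.89)^2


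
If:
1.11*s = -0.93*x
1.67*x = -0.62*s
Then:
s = 0.00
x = 0.00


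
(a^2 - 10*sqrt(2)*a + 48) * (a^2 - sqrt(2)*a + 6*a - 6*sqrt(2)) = a^4 - 11*sqrt(2)*a^3 + 6*a^3 - 66*sqrt(2)*a^2 + 68*a^2 - 48*sqrt(2)*a + 408*a - 288*sqrt(2)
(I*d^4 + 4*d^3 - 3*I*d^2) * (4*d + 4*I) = 4*I*d^5 + 12*d^4 + 4*I*d^3 + 12*d^2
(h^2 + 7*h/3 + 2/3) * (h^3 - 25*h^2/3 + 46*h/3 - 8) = h^5 - 6*h^4 - 31*h^3/9 + 200*h^2/9 - 76*h/9 - 16/3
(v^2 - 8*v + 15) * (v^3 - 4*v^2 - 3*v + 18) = v^5 - 12*v^4 + 44*v^3 - 18*v^2 - 189*v + 270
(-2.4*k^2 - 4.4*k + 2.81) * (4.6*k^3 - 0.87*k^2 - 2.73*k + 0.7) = -11.04*k^5 - 18.152*k^4 + 23.306*k^3 + 7.8873*k^2 - 10.7513*k + 1.967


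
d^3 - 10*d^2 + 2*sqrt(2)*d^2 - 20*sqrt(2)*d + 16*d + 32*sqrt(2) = (d - 8)*(d - 2)*(d + 2*sqrt(2))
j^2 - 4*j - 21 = (j - 7)*(j + 3)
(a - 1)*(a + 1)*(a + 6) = a^3 + 6*a^2 - a - 6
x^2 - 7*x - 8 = (x - 8)*(x + 1)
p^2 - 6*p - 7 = (p - 7)*(p + 1)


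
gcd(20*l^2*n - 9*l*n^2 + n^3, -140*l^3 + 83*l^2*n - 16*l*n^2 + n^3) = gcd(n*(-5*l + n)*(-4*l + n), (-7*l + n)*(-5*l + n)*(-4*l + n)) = 20*l^2 - 9*l*n + n^2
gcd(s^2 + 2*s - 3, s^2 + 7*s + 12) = s + 3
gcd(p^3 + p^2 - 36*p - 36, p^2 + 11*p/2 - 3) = p + 6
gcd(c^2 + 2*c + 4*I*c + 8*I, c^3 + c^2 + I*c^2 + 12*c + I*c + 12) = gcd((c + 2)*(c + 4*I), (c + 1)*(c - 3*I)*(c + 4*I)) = c + 4*I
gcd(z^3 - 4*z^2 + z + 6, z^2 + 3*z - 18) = z - 3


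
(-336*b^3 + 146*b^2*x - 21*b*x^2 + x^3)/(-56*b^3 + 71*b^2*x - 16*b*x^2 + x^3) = (-6*b + x)/(-b + x)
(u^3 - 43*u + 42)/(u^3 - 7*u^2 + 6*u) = (u + 7)/u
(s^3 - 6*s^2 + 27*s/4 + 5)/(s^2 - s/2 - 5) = (s^2 - 7*s/2 - 2)/(s + 2)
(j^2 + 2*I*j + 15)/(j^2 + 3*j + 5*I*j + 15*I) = (j - 3*I)/(j + 3)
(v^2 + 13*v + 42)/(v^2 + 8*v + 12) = (v + 7)/(v + 2)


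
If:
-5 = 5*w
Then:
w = -1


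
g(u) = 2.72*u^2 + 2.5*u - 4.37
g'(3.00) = 18.82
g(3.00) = 27.61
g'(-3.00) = -13.82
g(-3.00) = 12.61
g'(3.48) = 21.43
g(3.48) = 37.27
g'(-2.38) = -10.45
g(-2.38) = 5.09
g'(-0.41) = 0.27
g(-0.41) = -4.94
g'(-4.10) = -19.80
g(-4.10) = 31.10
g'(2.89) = 18.22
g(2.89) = 25.57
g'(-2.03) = -8.54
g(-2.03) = 1.76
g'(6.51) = 37.91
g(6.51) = 127.18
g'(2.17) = 14.30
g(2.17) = 13.86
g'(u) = 5.44*u + 2.5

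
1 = 1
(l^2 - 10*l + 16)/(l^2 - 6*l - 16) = (l - 2)/(l + 2)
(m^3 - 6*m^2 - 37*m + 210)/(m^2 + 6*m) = m - 12 + 35/m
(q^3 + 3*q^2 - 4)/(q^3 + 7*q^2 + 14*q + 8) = (q^2 + q - 2)/(q^2 + 5*q + 4)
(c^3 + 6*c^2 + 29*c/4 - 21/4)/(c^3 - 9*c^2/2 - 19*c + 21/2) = (c + 7/2)/(c - 7)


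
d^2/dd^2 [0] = 0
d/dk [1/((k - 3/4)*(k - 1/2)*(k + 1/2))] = 64*(-12*k^2 + 6*k + 1)/(256*k^6 - 384*k^5 + 16*k^4 + 192*k^3 - 56*k^2 - 24*k + 9)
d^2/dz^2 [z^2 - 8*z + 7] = 2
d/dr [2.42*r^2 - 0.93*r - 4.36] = 4.84*r - 0.93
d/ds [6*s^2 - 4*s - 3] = 12*s - 4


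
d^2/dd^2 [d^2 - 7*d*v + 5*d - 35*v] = 2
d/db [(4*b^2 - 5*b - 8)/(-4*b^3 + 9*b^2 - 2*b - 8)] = (16*b^4 - 40*b^3 - 59*b^2 + 80*b + 24)/(16*b^6 - 72*b^5 + 97*b^4 + 28*b^3 - 140*b^2 + 32*b + 64)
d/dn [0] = 0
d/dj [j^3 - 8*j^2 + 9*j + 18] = 3*j^2 - 16*j + 9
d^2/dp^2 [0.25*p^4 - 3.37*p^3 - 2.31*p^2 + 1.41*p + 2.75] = 3.0*p^2 - 20.22*p - 4.62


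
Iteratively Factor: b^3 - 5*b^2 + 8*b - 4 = (b - 1)*(b^2 - 4*b + 4) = (b - 2)*(b - 1)*(b - 2)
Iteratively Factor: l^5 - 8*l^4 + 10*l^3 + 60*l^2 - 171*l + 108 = (l - 4)*(l^4 - 4*l^3 - 6*l^2 + 36*l - 27) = (l - 4)*(l - 3)*(l^3 - l^2 - 9*l + 9) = (l - 4)*(l - 3)^2*(l^2 + 2*l - 3) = (l - 4)*(l - 3)^2*(l - 1)*(l + 3)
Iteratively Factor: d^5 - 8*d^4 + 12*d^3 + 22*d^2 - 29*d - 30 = (d - 2)*(d^4 - 6*d^3 + 22*d + 15) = (d - 2)*(d + 1)*(d^3 - 7*d^2 + 7*d + 15) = (d - 2)*(d + 1)^2*(d^2 - 8*d + 15) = (d - 5)*(d - 2)*(d + 1)^2*(d - 3)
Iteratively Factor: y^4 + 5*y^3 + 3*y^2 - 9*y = (y - 1)*(y^3 + 6*y^2 + 9*y) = (y - 1)*(y + 3)*(y^2 + 3*y) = (y - 1)*(y + 3)^2*(y)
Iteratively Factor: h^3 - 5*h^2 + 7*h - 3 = (h - 3)*(h^2 - 2*h + 1) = (h - 3)*(h - 1)*(h - 1)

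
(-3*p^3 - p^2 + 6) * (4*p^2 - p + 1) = -12*p^5 - p^4 - 2*p^3 + 23*p^2 - 6*p + 6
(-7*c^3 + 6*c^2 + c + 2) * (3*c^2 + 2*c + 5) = -21*c^5 + 4*c^4 - 20*c^3 + 38*c^2 + 9*c + 10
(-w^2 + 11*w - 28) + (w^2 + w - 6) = 12*w - 34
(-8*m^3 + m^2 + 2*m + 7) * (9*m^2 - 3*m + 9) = -72*m^5 + 33*m^4 - 57*m^3 + 66*m^2 - 3*m + 63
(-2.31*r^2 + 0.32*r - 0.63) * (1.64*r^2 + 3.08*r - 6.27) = -3.7884*r^4 - 6.59*r^3 + 14.4361*r^2 - 3.9468*r + 3.9501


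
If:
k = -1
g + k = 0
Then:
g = 1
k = -1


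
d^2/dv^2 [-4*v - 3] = 0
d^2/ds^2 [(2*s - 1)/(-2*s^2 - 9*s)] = 2*(-8*s^3 + 12*s^2 + 54*s + 81)/(s^3*(8*s^3 + 108*s^2 + 486*s + 729))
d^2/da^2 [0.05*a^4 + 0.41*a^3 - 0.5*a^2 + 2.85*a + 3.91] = 0.6*a^2 + 2.46*a - 1.0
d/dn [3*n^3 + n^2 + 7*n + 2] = 9*n^2 + 2*n + 7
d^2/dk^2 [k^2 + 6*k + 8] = 2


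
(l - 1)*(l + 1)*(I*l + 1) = I*l^3 + l^2 - I*l - 1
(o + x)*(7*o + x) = 7*o^2 + 8*o*x + x^2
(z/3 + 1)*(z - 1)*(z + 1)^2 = z^4/3 + 4*z^3/3 + 2*z^2/3 - 4*z/3 - 1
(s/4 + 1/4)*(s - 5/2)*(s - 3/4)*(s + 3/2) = s^4/4 - 3*s^3/16 - 19*s^2/16 - 3*s/64 + 45/64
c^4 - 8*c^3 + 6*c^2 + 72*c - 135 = (c - 5)*(c - 3)^2*(c + 3)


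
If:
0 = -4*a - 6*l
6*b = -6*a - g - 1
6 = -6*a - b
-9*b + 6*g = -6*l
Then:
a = -132/115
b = 102/115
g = 13/23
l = 88/115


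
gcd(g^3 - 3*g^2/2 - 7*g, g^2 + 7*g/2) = g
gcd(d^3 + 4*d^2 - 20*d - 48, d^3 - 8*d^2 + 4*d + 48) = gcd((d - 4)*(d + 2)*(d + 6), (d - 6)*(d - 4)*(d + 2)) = d^2 - 2*d - 8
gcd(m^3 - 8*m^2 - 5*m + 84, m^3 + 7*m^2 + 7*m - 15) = m + 3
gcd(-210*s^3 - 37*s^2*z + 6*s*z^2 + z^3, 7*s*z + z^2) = 7*s + z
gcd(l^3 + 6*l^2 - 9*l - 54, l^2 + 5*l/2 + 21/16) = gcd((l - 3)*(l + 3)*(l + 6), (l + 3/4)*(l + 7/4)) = 1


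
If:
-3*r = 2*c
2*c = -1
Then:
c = -1/2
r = 1/3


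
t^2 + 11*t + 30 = (t + 5)*(t + 6)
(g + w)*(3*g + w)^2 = 9*g^3 + 15*g^2*w + 7*g*w^2 + w^3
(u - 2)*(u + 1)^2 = u^3 - 3*u - 2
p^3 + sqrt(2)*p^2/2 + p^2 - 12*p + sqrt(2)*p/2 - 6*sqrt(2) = (p - 3)*(p + 4)*(p + sqrt(2)/2)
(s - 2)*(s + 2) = s^2 - 4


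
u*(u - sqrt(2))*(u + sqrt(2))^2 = u^4 + sqrt(2)*u^3 - 2*u^2 - 2*sqrt(2)*u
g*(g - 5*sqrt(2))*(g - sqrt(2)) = g^3 - 6*sqrt(2)*g^2 + 10*g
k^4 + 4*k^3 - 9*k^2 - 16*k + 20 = (k - 2)*(k - 1)*(k + 2)*(k + 5)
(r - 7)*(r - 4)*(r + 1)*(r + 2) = r^4 - 8*r^3 - 3*r^2 + 62*r + 56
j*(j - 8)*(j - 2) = j^3 - 10*j^2 + 16*j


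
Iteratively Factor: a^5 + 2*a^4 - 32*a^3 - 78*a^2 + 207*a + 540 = (a + 4)*(a^4 - 2*a^3 - 24*a^2 + 18*a + 135) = (a + 3)*(a + 4)*(a^3 - 5*a^2 - 9*a + 45) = (a - 3)*(a + 3)*(a + 4)*(a^2 - 2*a - 15) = (a - 3)*(a + 3)^2*(a + 4)*(a - 5)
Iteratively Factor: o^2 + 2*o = (o + 2)*(o)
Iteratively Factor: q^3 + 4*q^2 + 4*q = (q)*(q^2 + 4*q + 4) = q*(q + 2)*(q + 2)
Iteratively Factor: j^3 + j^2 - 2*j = (j - 1)*(j^2 + 2*j) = j*(j - 1)*(j + 2)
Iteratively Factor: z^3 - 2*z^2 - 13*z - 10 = (z + 1)*(z^2 - 3*z - 10) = (z + 1)*(z + 2)*(z - 5)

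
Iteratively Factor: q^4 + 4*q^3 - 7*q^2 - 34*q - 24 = (q - 3)*(q^3 + 7*q^2 + 14*q + 8) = (q - 3)*(q + 2)*(q^2 + 5*q + 4) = (q - 3)*(q + 2)*(q + 4)*(q + 1)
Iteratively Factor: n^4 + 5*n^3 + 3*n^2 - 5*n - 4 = (n - 1)*(n^3 + 6*n^2 + 9*n + 4) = (n - 1)*(n + 1)*(n^2 + 5*n + 4) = (n - 1)*(n + 1)*(n + 4)*(n + 1)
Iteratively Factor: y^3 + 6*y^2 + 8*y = (y + 4)*(y^2 + 2*y) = (y + 2)*(y + 4)*(y)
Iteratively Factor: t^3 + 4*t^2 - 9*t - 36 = (t + 3)*(t^2 + t - 12) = (t - 3)*(t + 3)*(t + 4)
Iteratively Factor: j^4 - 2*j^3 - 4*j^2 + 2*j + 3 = (j + 1)*(j^3 - 3*j^2 - j + 3) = (j - 3)*(j + 1)*(j^2 - 1) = (j - 3)*(j + 1)^2*(j - 1)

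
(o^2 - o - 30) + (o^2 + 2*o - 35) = 2*o^2 + o - 65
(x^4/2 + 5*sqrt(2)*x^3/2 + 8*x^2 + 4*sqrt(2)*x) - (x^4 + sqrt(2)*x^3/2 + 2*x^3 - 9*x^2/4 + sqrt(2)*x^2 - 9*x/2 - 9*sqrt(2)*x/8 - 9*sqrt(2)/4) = -x^4/2 - 2*x^3 + 2*sqrt(2)*x^3 - sqrt(2)*x^2 + 41*x^2/4 + 9*x/2 + 41*sqrt(2)*x/8 + 9*sqrt(2)/4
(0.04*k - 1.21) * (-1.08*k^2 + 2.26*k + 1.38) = -0.0432*k^3 + 1.3972*k^2 - 2.6794*k - 1.6698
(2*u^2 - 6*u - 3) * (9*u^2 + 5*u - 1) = 18*u^4 - 44*u^3 - 59*u^2 - 9*u + 3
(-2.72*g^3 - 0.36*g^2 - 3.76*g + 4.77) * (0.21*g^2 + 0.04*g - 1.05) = -0.5712*g^5 - 0.1844*g^4 + 2.052*g^3 + 1.2293*g^2 + 4.1388*g - 5.0085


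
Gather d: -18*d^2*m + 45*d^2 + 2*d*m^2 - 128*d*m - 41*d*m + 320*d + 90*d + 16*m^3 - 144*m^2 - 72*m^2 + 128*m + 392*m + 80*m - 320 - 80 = d^2*(45 - 18*m) + d*(2*m^2 - 169*m + 410) + 16*m^3 - 216*m^2 + 600*m - 400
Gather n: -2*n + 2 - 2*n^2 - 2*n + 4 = -2*n^2 - 4*n + 6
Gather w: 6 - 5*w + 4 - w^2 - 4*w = -w^2 - 9*w + 10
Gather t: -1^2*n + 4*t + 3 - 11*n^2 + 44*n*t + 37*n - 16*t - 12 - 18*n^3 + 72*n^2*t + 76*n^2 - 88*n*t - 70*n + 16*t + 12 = -18*n^3 + 65*n^2 - 34*n + t*(72*n^2 - 44*n + 4) + 3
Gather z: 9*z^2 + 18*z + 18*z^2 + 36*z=27*z^2 + 54*z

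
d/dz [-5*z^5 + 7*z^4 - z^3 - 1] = z^2*(-25*z^2 + 28*z - 3)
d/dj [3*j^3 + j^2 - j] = 9*j^2 + 2*j - 1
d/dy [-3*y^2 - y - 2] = -6*y - 1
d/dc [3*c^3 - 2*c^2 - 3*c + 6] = 9*c^2 - 4*c - 3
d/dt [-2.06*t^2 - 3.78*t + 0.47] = -4.12*t - 3.78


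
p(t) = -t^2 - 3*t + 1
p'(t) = -2*t - 3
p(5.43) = -44.77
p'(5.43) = -13.86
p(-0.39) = 2.02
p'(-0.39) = -2.22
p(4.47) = -32.39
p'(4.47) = -11.94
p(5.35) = -43.67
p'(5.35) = -13.70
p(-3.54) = -0.91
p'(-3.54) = 4.08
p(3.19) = -18.75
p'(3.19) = -9.38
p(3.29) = -19.69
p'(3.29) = -9.58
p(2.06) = -9.42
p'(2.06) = -7.12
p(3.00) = -17.00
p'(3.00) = -9.00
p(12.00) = -179.00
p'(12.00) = -27.00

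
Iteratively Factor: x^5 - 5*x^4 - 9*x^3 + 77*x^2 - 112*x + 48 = (x + 4)*(x^4 - 9*x^3 + 27*x^2 - 31*x + 12) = (x - 1)*(x + 4)*(x^3 - 8*x^2 + 19*x - 12) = (x - 4)*(x - 1)*(x + 4)*(x^2 - 4*x + 3) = (x - 4)*(x - 3)*(x - 1)*(x + 4)*(x - 1)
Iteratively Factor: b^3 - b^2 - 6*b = (b - 3)*(b^2 + 2*b) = b*(b - 3)*(b + 2)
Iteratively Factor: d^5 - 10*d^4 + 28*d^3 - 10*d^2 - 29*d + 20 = (d - 4)*(d^4 - 6*d^3 + 4*d^2 + 6*d - 5) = (d - 4)*(d + 1)*(d^3 - 7*d^2 + 11*d - 5) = (d - 4)*(d - 1)*(d + 1)*(d^2 - 6*d + 5) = (d - 4)*(d - 1)^2*(d + 1)*(d - 5)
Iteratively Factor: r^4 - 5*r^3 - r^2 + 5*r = (r - 5)*(r^3 - r) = r*(r - 5)*(r^2 - 1) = r*(r - 5)*(r + 1)*(r - 1)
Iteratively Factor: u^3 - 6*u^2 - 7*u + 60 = (u - 4)*(u^2 - 2*u - 15) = (u - 5)*(u - 4)*(u + 3)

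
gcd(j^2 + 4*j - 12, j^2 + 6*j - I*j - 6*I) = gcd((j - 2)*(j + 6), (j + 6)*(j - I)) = j + 6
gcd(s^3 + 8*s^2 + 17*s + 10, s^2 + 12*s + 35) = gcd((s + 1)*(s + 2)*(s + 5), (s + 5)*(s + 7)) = s + 5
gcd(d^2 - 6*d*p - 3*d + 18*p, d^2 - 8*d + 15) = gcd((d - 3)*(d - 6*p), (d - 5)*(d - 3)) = d - 3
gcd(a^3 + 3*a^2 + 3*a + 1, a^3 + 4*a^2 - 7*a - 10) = a + 1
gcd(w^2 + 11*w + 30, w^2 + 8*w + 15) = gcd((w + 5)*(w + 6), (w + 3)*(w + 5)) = w + 5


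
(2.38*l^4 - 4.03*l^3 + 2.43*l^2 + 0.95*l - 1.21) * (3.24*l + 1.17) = 7.7112*l^5 - 10.2726*l^4 + 3.1581*l^3 + 5.9211*l^2 - 2.8089*l - 1.4157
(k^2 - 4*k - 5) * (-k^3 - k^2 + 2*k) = -k^5 + 3*k^4 + 11*k^3 - 3*k^2 - 10*k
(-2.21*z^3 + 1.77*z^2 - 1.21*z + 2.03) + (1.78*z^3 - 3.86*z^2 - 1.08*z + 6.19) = -0.43*z^3 - 2.09*z^2 - 2.29*z + 8.22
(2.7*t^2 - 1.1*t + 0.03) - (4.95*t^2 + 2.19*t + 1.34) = -2.25*t^2 - 3.29*t - 1.31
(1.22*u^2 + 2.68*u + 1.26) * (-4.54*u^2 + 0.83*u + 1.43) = -5.5388*u^4 - 11.1546*u^3 - 1.7514*u^2 + 4.8782*u + 1.8018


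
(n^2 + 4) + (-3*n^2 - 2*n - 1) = -2*n^2 - 2*n + 3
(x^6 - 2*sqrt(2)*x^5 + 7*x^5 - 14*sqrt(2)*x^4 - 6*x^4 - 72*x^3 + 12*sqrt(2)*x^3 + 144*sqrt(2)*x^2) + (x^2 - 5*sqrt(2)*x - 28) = x^6 - 2*sqrt(2)*x^5 + 7*x^5 - 14*sqrt(2)*x^4 - 6*x^4 - 72*x^3 + 12*sqrt(2)*x^3 + x^2 + 144*sqrt(2)*x^2 - 5*sqrt(2)*x - 28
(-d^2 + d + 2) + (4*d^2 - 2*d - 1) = 3*d^2 - d + 1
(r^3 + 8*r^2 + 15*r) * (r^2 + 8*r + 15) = r^5 + 16*r^4 + 94*r^3 + 240*r^2 + 225*r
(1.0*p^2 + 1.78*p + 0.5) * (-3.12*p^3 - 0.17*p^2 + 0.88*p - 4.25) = -3.12*p^5 - 5.7236*p^4 - 0.9826*p^3 - 2.7686*p^2 - 7.125*p - 2.125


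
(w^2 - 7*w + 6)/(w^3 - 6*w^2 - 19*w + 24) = (w - 6)/(w^2 - 5*w - 24)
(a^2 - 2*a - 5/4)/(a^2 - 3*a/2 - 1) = (a - 5/2)/(a - 2)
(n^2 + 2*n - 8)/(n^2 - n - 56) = (-n^2 - 2*n + 8)/(-n^2 + n + 56)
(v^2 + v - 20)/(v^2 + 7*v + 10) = (v - 4)/(v + 2)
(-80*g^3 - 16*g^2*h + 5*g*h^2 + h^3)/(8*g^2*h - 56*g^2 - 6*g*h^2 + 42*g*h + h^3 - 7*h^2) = (-20*g^2 - 9*g*h - h^2)/(2*g*h - 14*g - h^2 + 7*h)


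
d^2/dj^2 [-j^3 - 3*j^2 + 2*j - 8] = -6*j - 6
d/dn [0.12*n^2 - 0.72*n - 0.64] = 0.24*n - 0.72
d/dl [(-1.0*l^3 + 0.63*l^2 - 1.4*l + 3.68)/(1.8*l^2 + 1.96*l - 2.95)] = (-1.8*l^4 - 3.92*l^3 + 12.6048*l^2 - 16.965*l - 3.0828)/(3.24*l^4 + 7.056*l^3 - 6.7784*l^2 - 11.564*l + 8.7025)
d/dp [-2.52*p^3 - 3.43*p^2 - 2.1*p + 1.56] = -7.56*p^2 - 6.86*p - 2.1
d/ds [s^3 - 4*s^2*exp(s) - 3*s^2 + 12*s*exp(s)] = -4*s^2*exp(s) + 3*s^2 + 4*s*exp(s) - 6*s + 12*exp(s)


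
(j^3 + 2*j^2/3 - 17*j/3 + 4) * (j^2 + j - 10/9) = j^5 + 5*j^4/3 - 55*j^3/9 - 65*j^2/27 + 278*j/27 - 40/9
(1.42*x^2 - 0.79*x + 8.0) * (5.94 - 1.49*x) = -2.1158*x^3 + 9.6119*x^2 - 16.6126*x + 47.52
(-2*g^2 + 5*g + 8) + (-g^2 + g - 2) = -3*g^2 + 6*g + 6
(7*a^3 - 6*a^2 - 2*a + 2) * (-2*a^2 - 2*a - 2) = -14*a^5 - 2*a^4 + 2*a^3 + 12*a^2 - 4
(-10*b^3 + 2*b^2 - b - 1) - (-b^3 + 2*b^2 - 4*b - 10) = -9*b^3 + 3*b + 9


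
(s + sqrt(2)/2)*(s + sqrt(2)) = s^2 + 3*sqrt(2)*s/2 + 1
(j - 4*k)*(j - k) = j^2 - 5*j*k + 4*k^2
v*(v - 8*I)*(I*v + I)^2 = -v^4 - 2*v^3 + 8*I*v^3 - v^2 + 16*I*v^2 + 8*I*v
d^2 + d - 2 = (d - 1)*(d + 2)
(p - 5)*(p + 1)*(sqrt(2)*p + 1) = sqrt(2)*p^3 - 4*sqrt(2)*p^2 + p^2 - 5*sqrt(2)*p - 4*p - 5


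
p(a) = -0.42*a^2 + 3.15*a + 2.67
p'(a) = 3.15 - 0.84*a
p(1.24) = 5.93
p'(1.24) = 2.11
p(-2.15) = -6.04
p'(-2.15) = 4.96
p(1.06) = 5.54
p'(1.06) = 2.26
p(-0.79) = -0.08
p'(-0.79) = 3.81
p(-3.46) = -13.26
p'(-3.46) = 6.06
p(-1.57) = -3.31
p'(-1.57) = 4.47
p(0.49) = 4.11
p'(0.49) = 2.74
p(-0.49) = 1.03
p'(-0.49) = 3.56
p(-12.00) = -95.61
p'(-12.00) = 13.23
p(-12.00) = -95.61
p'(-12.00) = 13.23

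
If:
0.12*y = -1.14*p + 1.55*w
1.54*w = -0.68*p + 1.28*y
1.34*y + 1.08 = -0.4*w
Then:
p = -0.44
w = -0.38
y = -0.69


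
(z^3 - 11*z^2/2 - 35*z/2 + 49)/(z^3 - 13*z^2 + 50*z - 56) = (z + 7/2)/(z - 4)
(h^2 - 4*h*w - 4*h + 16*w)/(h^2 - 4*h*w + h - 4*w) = (h - 4)/(h + 1)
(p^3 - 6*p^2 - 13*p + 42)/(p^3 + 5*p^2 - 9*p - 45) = (p^2 - 9*p + 14)/(p^2 + 2*p - 15)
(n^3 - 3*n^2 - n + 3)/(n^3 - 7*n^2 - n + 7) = (n - 3)/(n - 7)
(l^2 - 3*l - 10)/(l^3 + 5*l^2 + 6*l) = (l - 5)/(l*(l + 3))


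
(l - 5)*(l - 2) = l^2 - 7*l + 10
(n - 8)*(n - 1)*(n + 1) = n^3 - 8*n^2 - n + 8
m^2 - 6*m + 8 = (m - 4)*(m - 2)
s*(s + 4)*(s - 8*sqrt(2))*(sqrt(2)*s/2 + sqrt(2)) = sqrt(2)*s^4/2 - 8*s^3 + 3*sqrt(2)*s^3 - 48*s^2 + 4*sqrt(2)*s^2 - 64*s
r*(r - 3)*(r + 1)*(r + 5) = r^4 + 3*r^3 - 13*r^2 - 15*r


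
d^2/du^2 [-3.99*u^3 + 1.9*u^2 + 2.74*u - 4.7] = 3.8 - 23.94*u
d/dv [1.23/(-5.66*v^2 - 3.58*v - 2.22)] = (13.9236*v + 4.4034)/(5.66*v^2 + 3.58*v + 2.22)^2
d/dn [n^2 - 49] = 2*n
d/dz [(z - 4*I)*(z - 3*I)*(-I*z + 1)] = -3*I*z^2 - 12*z + 5*I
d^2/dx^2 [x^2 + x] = 2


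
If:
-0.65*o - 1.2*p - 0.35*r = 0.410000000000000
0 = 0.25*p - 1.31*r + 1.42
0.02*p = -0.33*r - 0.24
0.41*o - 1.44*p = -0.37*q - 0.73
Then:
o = 12.82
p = -7.20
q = -44.22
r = -0.29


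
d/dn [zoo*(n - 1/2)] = zoo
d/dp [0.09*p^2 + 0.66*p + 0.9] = 0.18*p + 0.66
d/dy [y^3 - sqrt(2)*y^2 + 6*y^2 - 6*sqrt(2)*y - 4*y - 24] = 3*y^2 - 2*sqrt(2)*y + 12*y - 6*sqrt(2) - 4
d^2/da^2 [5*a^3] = 30*a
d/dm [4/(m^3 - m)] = 4*(1 - 3*m^2)/(m^2*(m^2 - 1)^2)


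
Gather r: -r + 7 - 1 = 6 - r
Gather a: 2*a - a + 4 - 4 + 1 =a + 1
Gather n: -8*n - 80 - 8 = -8*n - 88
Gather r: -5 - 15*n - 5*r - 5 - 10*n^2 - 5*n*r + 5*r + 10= -10*n^2 - 5*n*r - 15*n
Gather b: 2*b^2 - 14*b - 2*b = 2*b^2 - 16*b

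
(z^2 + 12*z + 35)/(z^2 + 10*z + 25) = (z + 7)/(z + 5)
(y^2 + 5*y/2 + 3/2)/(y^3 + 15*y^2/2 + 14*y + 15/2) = 1/(y + 5)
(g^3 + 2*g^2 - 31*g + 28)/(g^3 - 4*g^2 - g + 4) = (g + 7)/(g + 1)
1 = 1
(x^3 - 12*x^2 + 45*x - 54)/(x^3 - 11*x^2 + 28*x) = (x^3 - 12*x^2 + 45*x - 54)/(x*(x^2 - 11*x + 28))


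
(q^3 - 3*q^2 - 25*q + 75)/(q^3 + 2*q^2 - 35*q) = (q^2 + 2*q - 15)/(q*(q + 7))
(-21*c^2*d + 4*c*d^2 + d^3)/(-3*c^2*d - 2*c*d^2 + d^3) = (7*c + d)/(c + d)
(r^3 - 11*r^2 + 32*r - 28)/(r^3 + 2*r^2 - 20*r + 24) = (r - 7)/(r + 6)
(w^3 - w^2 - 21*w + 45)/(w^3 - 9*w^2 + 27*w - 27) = (w + 5)/(w - 3)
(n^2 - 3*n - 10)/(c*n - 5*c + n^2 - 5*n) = (n + 2)/(c + n)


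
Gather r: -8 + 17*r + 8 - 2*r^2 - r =-2*r^2 + 16*r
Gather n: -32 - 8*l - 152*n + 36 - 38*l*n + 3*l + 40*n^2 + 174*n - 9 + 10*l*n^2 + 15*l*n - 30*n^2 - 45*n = -5*l + n^2*(10*l + 10) + n*(-23*l - 23) - 5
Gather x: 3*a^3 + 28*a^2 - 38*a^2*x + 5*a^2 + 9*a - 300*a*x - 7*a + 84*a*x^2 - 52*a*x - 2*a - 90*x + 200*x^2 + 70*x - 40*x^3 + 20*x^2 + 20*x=3*a^3 + 33*a^2 - 40*x^3 + x^2*(84*a + 220) + x*(-38*a^2 - 352*a)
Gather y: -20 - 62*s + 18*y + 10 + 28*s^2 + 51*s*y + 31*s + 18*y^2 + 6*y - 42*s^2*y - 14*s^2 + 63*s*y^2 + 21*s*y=14*s^2 - 31*s + y^2*(63*s + 18) + y*(-42*s^2 + 72*s + 24) - 10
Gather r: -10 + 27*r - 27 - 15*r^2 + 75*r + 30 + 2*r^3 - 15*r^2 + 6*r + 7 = 2*r^3 - 30*r^2 + 108*r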